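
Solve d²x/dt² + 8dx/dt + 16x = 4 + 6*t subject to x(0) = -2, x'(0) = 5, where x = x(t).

x = 1/16 - 33*exp(-4*t)/16 + 3*t/8 - 29*t*exp(-4*t)/8

Characteristic equation r² + 8r + 16 = 0 has discriminant (8)² - 4·(16) = 0, so r = -4 is a repeated root.
Hence x_h = (C1 + C2*t)*exp(-4*t).
For the particular solution try x_p = A0 + A1*t. Substituting and matching coefficients of each power of t gives A0 = 1/16, A1 = 3/8, so x_p = 1/16 + 3*t/8.
General solution: x = 1/16 + 3*t/8 + C1*exp(-4*t) + C2*t*exp(-4*t).
Apply the initial conditions: x(0) = 1/16 + C1 = -2 and x'(0) = 3/8 + C2 - 4*C1 = 5. Solving gives C1 = -33/16, C2 = -29/8.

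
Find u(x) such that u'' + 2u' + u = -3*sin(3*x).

u = 6*sin(3*x)/25 + 9*cos(3*x)/50 + C1*exp(-x) + C2*x*exp(-x)

Characteristic equation r² + 2r + 1 = 0 has discriminant (2)² - 4·(1) = 0, so r = -1 is a repeated root.
Hence u_h = (C1 + C2*x)*exp(-x).
Try u_p = A*cos(3*x) + B*sin(3*x). Substituting and equating the coefficients of cos(3x) and sin(3x) gives A = 9/50, B = 6/25, so u_p = 6*sin(3*x)/25 + 9*cos(3*x)/50.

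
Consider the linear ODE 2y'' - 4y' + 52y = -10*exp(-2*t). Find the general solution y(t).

y = -5*exp(-2*t)/34 + C1*cos(5*t)*exp(t) + C2*exp(t)*sin(5*t)

Divide through by 2: y'' - 2y' + 26y = -5*exp(-2*t).
Characteristic equation r² - 2r + 26 = 0 has discriminant (-2)² - 4·(26) = -100 < 0, so r = 1 ± 5i.
Hence y_h = C1*cos(5*t)*exp(t) + C2*exp(t)*sin(5*t).
Try y_p = A*exp(-2*t). Substituting into the equation and dividing by exp(-2*t) gives A = -5/34, so y_p = -5*exp(-2*t)/34.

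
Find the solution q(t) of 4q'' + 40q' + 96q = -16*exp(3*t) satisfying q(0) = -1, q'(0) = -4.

Divide through by 4: q'' + 10q' + 24q = -4*exp(3*t).
Characteristic equation r² + 10r + 24 = 0 factors as (r + 6)(r + 4) = 0, so r = -6, -4.
Hence q_h = C1*exp(-6*t) + C2*exp(-4*t).
Try q_p = A*exp(3*t). Substituting into the equation and dividing by exp(3*t) gives A = -4/63, so q_p = -4*exp(3*t)/63.
General solution: q = -4*exp(3*t)/63 + C1*exp(-6*t) + C2*exp(-4*t).
Apply the initial conditions: q(0) = -4/63 + C1 + C2 = -1 and q'(0) = -4/21 - 6*C1 - 4*C2 = -4. Solving gives C1 = 34/9, C2 = -33/7.

q = -33*exp(-4*t)/7 - 4*exp(3*t)/63 + 34*exp(-6*t)/9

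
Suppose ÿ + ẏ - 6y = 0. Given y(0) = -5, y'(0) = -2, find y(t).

y = -17*exp(2*t)/5 - 8*exp(-3*t)/5

Characteristic equation r² + r - 6 = 0 factors as (r - 2)(r + 3) = 0, so r = 2, -3.
Hence y_h = C1*exp(2*t) + C2*exp(-3*t).
Apply the initial conditions: y(0) = C1 + C2 = -5 and y'(0) = -3*C2 + 2*C1 = -2. Solving gives C1 = -17/5, C2 = -8/5.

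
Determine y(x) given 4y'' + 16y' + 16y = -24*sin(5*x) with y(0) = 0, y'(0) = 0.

Divide through by 4: y'' + 4y' + 4y = -6*sin(5*x).
Characteristic equation r² + 4r + 4 = 0 has discriminant (4)² - 4·(4) = 0, so r = -2 is a repeated root.
Hence y_h = (C1 + C2*x)*exp(-2*x).
Try y_p = A*cos(5*x) + B*sin(5*x). Substituting and equating the coefficients of cos(5x) and sin(5x) gives A = 120/841, B = 126/841, so y_p = 120*cos(5*x)/841 + 126*sin(5*x)/841.
General solution: y = 120*cos(5*x)/841 + 126*sin(5*x)/841 + C1*exp(-2*x) + C2*x*exp(-2*x).
Apply the initial conditions: y(0) = 120/841 + C1 = 0 and y'(0) = 630/841 + C2 - 2*C1 = 0. Solving gives C1 = -120/841, C2 = -30/29.

y = -120*exp(-2*x)/841 + 120*cos(5*x)/841 + 126*sin(5*x)/841 - 30*x*exp(-2*x)/29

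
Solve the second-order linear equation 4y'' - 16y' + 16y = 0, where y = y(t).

y = C1*exp(2*t) + C2*t*exp(2*t)

Divide through by 4: y'' - 4y' + 4y = 0.
Characteristic equation r² - 4r + 4 = 0 has discriminant (-4)² - 4·(4) = 0, so r = 2 is a repeated root.
Hence y_h = (C1 + C2*t)*exp(2*t).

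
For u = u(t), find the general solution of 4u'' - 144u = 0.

Divide through by 4: u'' - 36u = 0.
Characteristic equation r² - 36 = 0 factors as (r + 6)(r - 6) = 0, so r = -6, 6.
Hence u_h = C1*exp(-6*t) + C2*exp(6*t).

u = C1*exp(-6*t) + C2*exp(6*t)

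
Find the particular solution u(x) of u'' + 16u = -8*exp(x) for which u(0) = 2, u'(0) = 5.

u = -8*exp(x)/17 + 42*cos(4*x)/17 + 93*sin(4*x)/68

Characteristic equation r² + 16 = 0 has discriminant (0)² - 4·(16) = -64 < 0, so r = ± 4i.
Hence u_h = C1*cos(4*x) + C2*sin(4*x).
Try u_p = A*exp(x). Substituting into the equation and dividing by exp(x) gives A = -8/17, so u_p = -8*exp(x)/17.
General solution: u = -8*exp(x)/17 + C1*cos(4*x) + C2*sin(4*x).
Apply the initial conditions: u(0) = -8/17 + C1 = 2 and u'(0) = -8/17 + 4*C2 = 5. Solving gives C1 = 42/17, C2 = 93/68.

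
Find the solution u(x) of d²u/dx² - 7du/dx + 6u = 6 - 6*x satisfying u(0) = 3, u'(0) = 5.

Characteristic equation r² - 7r + 6 = 0 factors as (r - 6)(r - 1) = 0, so r = 6, 1.
Hence u_h = C1*exp(6*x) + C2*exp(x).
For the particular solution try u_p = A0 + A1*x. Substituting and matching coefficients of each power of x gives A0 = -1/6, A1 = -1, so u_p = -1/6 - x.
General solution: u = -1/6 - x + C1*exp(6*x) + C2*exp(x).
Apply the initial conditions: u(0) = -1/6 + C1 + C2 = 3 and u'(0) = -1 + C2 + 6*C1 = 5. Solving gives C1 = 17/30, C2 = 13/5.

u = -1/6 - x + 13*exp(x)/5 + 17*exp(6*x)/30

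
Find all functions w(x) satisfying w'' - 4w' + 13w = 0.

w = C1*cos(3*x)*exp(2*x) + C2*exp(2*x)*sin(3*x)

Characteristic equation r² - 4r + 13 = 0 has discriminant (-4)² - 4·(13) = -36 < 0, so r = 2 ± 3i.
Hence w_h = C1*cos(3*x)*exp(2*x) + C2*exp(2*x)*sin(3*x).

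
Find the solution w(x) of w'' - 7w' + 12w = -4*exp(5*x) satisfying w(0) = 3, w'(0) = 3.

Characteristic equation r² - 7r + 12 = 0 factors as (r - 4)(r - 3) = 0, so r = 4, 3.
Hence w_h = C1*exp(4*x) + C2*exp(3*x).
Try w_p = A*exp(5*x). Substituting into the equation and dividing by exp(5*x) gives A = -2, so w_p = -2*exp(5*x).
General solution: w = -2*exp(5*x) + C1*exp(4*x) + C2*exp(3*x).
Apply the initial conditions: w(0) = -2 + C1 + C2 = 3 and w'(0) = -10 + 3*C2 + 4*C1 = 3. Solving gives C1 = -2, C2 = 7.

w = -2*exp(4*x) - 2*exp(5*x) + 7*exp(3*x)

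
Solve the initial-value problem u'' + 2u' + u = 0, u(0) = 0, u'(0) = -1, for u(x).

u = -x*exp(-x)

Characteristic equation r² + 2r + 1 = 0 has discriminant (2)² - 4·(1) = 0, so r = -1 is a repeated root.
Hence u_h = (C1 + C2*x)*exp(-x).
Apply the initial conditions: u(0) = C1 = 0 and u'(0) = C2 - C1 = -1. Solving gives C1 = 0, C2 = -1.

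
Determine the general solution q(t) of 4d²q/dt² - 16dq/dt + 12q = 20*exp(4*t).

q = 5*exp(4*t)/3 + C1*exp(t) + C2*exp(3*t)

Divide through by 4: q'' - 4q' + 3q = 5*exp(4*t).
Characteristic equation r² - 4r + 3 = 0 factors as (r - 1)(r - 3) = 0, so r = 1, 3.
Hence q_h = C1*exp(t) + C2*exp(3*t).
Try q_p = A*exp(4*t). Substituting into the equation and dividing by exp(4*t) gives A = 5/3, so q_p = 5*exp(4*t)/3.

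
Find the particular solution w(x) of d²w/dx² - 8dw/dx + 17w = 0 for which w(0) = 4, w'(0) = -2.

w = -18*exp(4*x)*sin(x) + 4*cos(x)*exp(4*x)

Characteristic equation r² - 8r + 17 = 0 has discriminant (-8)² - 4·(17) = -4 < 0, so r = 4 ± i.
Hence w_h = C1*cos(x)*exp(4*x) + C2*exp(4*x)*sin(x).
Apply the initial conditions: w(0) = C1 = 4 and w'(0) = C2 + 4*C1 = -2. Solving gives C1 = 4, C2 = -18.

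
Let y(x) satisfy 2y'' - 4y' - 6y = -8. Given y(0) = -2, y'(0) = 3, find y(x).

y = 4/3 - 13*exp(-x)/4 - exp(3*x)/12

Divide through by 2: y'' - 2y' - 3y = -4.
Characteristic equation r² - 2r - 3 = 0 factors as (r - 3)(r + 1) = 0, so r = 3, -1.
Hence y_h = C1*exp(3*x) + C2*exp(-x).
For the particular solution try y_p = A0. Substituting and matching coefficients of each power of x gives A0 = 4/3, so y_p = 4/3.
General solution: y = 4/3 + C1*exp(3*x) + C2*exp(-x).
Apply the initial conditions: y(0) = 4/3 + C1 + C2 = -2 and y'(0) = -C2 + 3*C1 = 3. Solving gives C1 = -1/12, C2 = -13/4.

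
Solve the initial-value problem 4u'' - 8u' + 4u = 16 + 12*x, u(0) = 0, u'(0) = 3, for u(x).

Divide through by 4: u'' - 2u' + u = 4 + 3*x.
Characteristic equation r² - 2r + 1 = 0 has discriminant (-2)² - 4·(1) = 0, so r = 1 is a repeated root.
Hence u_h = (C1 + C2*x)*exp(x).
For the particular solution try u_p = A0 + A1*x. Substituting and matching coefficients of each power of x gives A0 = 10, A1 = 3, so u_p = 10 + 3*x.
General solution: u = 10 + 3*x + C1*exp(x) + C2*x*exp(x).
Apply the initial conditions: u(0) = 10 + C1 = 0 and u'(0) = 3 + C1 + C2 = 3. Solving gives C1 = -10, C2 = 10.

u = 10 - 10*exp(x) + 3*x + 10*x*exp(x)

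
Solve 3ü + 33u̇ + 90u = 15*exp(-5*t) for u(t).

Divide through by 3: u'' + 11u' + 30u = 5*exp(-5*t).
Characteristic equation r² + 11r + 30 = 0 factors as (r + 5)(r + 6) = 0, so r = -5, -6.
Hence u_h = C1*exp(-5*t) + C2*exp(-6*t).
Since exp(-5*t) solves the homogeneous equation (r = -5 is a root of multiplicity 1), multiply the trial by t. Try u_p = A*t*exp(-5*t). Substituting into the equation and dividing by exp(-5*t) gives A = 5, so u_p = 5*t*exp(-5*t).

u = C1*exp(-5*t) + C2*exp(-6*t) + 5*t*exp(-5*t)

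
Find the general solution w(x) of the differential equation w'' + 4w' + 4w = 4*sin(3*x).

Characteristic equation r² + 4r + 4 = 0 has discriminant (4)² - 4·(4) = 0, so r = -2 is a repeated root.
Hence w_h = (C1 + C2*x)*exp(-2*x).
Try w_p = A*cos(3*x) + B*sin(3*x). Substituting and equating the coefficients of cos(3x) and sin(3x) gives A = -48/169, B = -20/169, so w_p = -48*cos(3*x)/169 - 20*sin(3*x)/169.

w = -48*cos(3*x)/169 - 20*sin(3*x)/169 + C1*exp(-2*x) + C2*x*exp(-2*x)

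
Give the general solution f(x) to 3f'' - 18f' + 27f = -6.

Divide through by 3: f'' - 6f' + 9f = -2.
Characteristic equation r² - 6r + 9 = 0 has discriminant (-6)² - 4·(9) = 0, so r = 3 is a repeated root.
Hence f_h = (C1 + C2*x)*exp(3*x).
For the particular solution try f_p = A0. Substituting and matching coefficients of each power of x gives A0 = -2/9, so f_p = -2/9.

f = -2/9 + C1*exp(3*x) + C2*x*exp(3*x)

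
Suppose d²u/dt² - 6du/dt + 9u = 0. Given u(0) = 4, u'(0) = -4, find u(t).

u = 4*exp(3*t) - 16*t*exp(3*t)

Characteristic equation r² - 6r + 9 = 0 has discriminant (-6)² - 4·(9) = 0, so r = 3 is a repeated root.
Hence u_h = (C1 + C2*t)*exp(3*t).
Apply the initial conditions: u(0) = C1 = 4 and u'(0) = C2 + 3*C1 = -4. Solving gives C1 = 4, C2 = -16.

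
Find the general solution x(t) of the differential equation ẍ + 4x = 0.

Characteristic equation r² + 4 = 0 has discriminant (0)² - 4·(4) = -16 < 0, so r = ± 2i.
Hence x_h = C1*cos(2*t) + C2*sin(2*t).

x = C1*cos(2*t) + C2*sin(2*t)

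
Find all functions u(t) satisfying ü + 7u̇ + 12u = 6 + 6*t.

u = 5/24 + t/2 + C1*exp(-4*t) + C2*exp(-3*t)

Characteristic equation r² + 7r + 12 = 0 factors as (r + 4)(r + 3) = 0, so r = -4, -3.
Hence u_h = C1*exp(-4*t) + C2*exp(-3*t).
For the particular solution try u_p = A0 + A1*t. Substituting and matching coefficients of each power of t gives A0 = 5/24, A1 = 1/2, so u_p = 5/24 + t/2.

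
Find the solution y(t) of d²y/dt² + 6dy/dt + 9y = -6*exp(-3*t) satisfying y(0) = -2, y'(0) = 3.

Characteristic equation r² + 6r + 9 = 0 has discriminant (6)² - 4·(9) = 0, so r = -3 is a repeated root.
Hence y_h = (C1 + C2*t)*exp(-3*t).
Since exp(-3*t) solves the homogeneous equation (r = -3 is a root of multiplicity 2), multiply the trial by t^2. Try y_p = A*t^2*exp(-3*t). Substituting into the equation and dividing by exp(-3*t) gives A = -3, so y_p = -3*t^2*exp(-3*t).
General solution: y = C1*exp(-3*t) - 3*t^2*exp(-3*t) + C2*t*exp(-3*t).
Apply the initial conditions: y(0) = C1 = -2 and y'(0) = C2 - 3*C1 = 3. Solving gives C1 = -2, C2 = -3.

y = -2*exp(-3*t) - 3*t*exp(-3*t) - 3*t**2*exp(-3*t)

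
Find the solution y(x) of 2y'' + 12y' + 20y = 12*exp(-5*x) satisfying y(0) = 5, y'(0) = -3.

y = 6*exp(-5*x)/5 + 19*cos(x)*exp(-3*x)/5 + 72*exp(-3*x)*sin(x)/5

Divide through by 2: y'' + 6y' + 10y = 6*exp(-5*x).
Characteristic equation r² + 6r + 10 = 0 has discriminant (6)² - 4·(10) = -4 < 0, so r = -3 ± i.
Hence y_h = C1*cos(x)*exp(-3*x) + C2*exp(-3*x)*sin(x).
Try y_p = A*exp(-5*x). Substituting into the equation and dividing by exp(-5*x) gives A = 6/5, so y_p = 6*exp(-5*x)/5.
General solution: y = 6*exp(-5*x)/5 + C1*cos(x)*exp(-3*x) + C2*exp(-3*x)*sin(x).
Apply the initial conditions: y(0) = 6/5 + C1 = 5 and y'(0) = -6 + C2 - 3*C1 = -3. Solving gives C1 = 19/5, C2 = 72/5.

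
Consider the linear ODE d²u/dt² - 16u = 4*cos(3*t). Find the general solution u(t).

Characteristic equation r² - 16 = 0 factors as (r - 4)(r + 4) = 0, so r = 4, -4.
Hence u_h = C1*exp(4*t) + C2*exp(-4*t).
Try u_p = A*cos(3*t) + B*sin(3*t). Substituting and equating the coefficients of cos(3t) and sin(3t) gives A = -4/25, B = 0, so u_p = -4*cos(3*t)/25.

u = -4*cos(3*t)/25 + C1*exp(4*t) + C2*exp(-4*t)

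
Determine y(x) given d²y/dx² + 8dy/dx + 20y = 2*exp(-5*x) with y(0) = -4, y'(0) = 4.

y = 2*exp(-5*x)/5 - 29*exp(-4*x)*sin(2*x)/5 - 22*cos(2*x)*exp(-4*x)/5

Characteristic equation r² + 8r + 20 = 0 has discriminant (8)² - 4·(20) = -16 < 0, so r = -4 ± 2i.
Hence y_h = C1*cos(2*x)*exp(-4*x) + C2*exp(-4*x)*sin(2*x).
Try y_p = A*exp(-5*x). Substituting into the equation and dividing by exp(-5*x) gives A = 2/5, so y_p = 2*exp(-5*x)/5.
General solution: y = 2*exp(-5*x)/5 + C1*cos(2*x)*exp(-4*x) + C2*exp(-4*x)*sin(2*x).
Apply the initial conditions: y(0) = 2/5 + C1 = -4 and y'(0) = -2 - 4*C1 + 2*C2 = 4. Solving gives C1 = -22/5, C2 = -29/5.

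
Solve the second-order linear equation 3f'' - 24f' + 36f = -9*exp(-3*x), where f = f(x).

f = -exp(-3*x)/15 + C1*exp(2*x) + C2*exp(6*x)

Divide through by 3: f'' - 8f' + 12f = -3*exp(-3*x).
Characteristic equation r² - 8r + 12 = 0 factors as (r - 2)(r - 6) = 0, so r = 2, 6.
Hence f_h = C1*exp(2*x) + C2*exp(6*x).
Try f_p = A*exp(-3*x). Substituting into the equation and dividing by exp(-3*x) gives A = -1/15, so f_p = -exp(-3*x)/15.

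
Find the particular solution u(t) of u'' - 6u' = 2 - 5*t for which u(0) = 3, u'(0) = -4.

Characteristic equation r² - 6r = 0 factors as (r - 6)r = 0, so r = 6, 0.
Hence u_h = C1*exp(6*t) + C2.
Since 0 is a characteristic root (multiplicity 1), multiply the polynomial trial by t: try u_p = t*(A0 + A1*t). Substituting and matching coefficients of each power of t gives A0 = -7/36, A1 = 5/12, so u_p = -7*t/36 + 5*t^2/12.
General solution: u = C2 - 7*t/36 + 5*t^2/12 + C1*exp(6*t).
Apply the initial conditions: u(0) = C1 + C2 = 3 and u'(0) = -7/36 + 6*C1 = -4. Solving gives C1 = -137/216, C2 = 785/216.

u = 785/216 - 137*exp(6*t)/216 - 7*t/36 + 5*t**2/12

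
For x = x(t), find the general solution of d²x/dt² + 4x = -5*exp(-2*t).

x = -5*exp(-2*t)/8 + C1*cos(2*t) + C2*sin(2*t)

Characteristic equation r² + 4 = 0 has discriminant (0)² - 4·(4) = -16 < 0, so r = ± 2i.
Hence x_h = C1*cos(2*t) + C2*sin(2*t).
Try x_p = A*exp(-2*t). Substituting into the equation and dividing by exp(-2*t) gives A = -5/8, so x_p = -5*exp(-2*t)/8.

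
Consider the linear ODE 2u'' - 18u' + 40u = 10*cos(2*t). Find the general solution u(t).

Divide through by 2: u'' - 9u' + 20u = 5*cos(2*t).
Characteristic equation r² - 9r + 20 = 0 factors as (r - 4)(r - 5) = 0, so r = 4, 5.
Hence u_h = C1*exp(4*t) + C2*exp(5*t).
Try u_p = A*cos(2*t) + B*sin(2*t). Substituting and equating the coefficients of cos(2t) and sin(2t) gives A = 4/29, B = -9/58, so u_p = -9*sin(2*t)/58 + 4*cos(2*t)/29.

u = -9*sin(2*t)/58 + 4*cos(2*t)/29 + C1*exp(4*t) + C2*exp(5*t)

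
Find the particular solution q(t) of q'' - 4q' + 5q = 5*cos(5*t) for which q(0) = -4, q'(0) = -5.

Characteristic equation r² - 4r + 5 = 0 has discriminant (-4)² - 4·(5) = -4 < 0, so r = 2 ± i.
Hence q_h = C1*cos(t)*exp(2*t) + C2*exp(2*t)*sin(t).
Try q_p = A*cos(5*t) + B*sin(5*t). Substituting and equating the coefficients of cos(5t) and sin(5t) gives A = -1/8, B = -1/8, so q_p = -cos(5*t)/8 - sin(5*t)/8.
General solution: q = -cos(5*t)/8 - sin(5*t)/8 + C1*cos(t)*exp(2*t) + C2*exp(2*t)*sin(t).
Apply the initial conditions: q(0) = -1/8 + C1 = -4 and q'(0) = -5/8 + C2 + 2*C1 = -5. Solving gives C1 = -31/8, C2 = 27/8.

q = -cos(5*t)/8 - sin(5*t)/8 - 31*cos(t)*exp(2*t)/8 + 27*exp(2*t)*sin(t)/8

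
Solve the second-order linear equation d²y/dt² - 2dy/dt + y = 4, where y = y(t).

y = 4 + C1*exp(t) + C2*t*exp(t)

Characteristic equation r² - 2r + 1 = 0 has discriminant (-2)² - 4·(1) = 0, so r = 1 is a repeated root.
Hence y_h = (C1 + C2*t)*exp(t).
For the particular solution try y_p = A0. Substituting and matching coefficients of each power of t gives A0 = 4, so y_p = 4.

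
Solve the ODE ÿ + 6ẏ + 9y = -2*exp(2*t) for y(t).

y = -2*exp(2*t)/25 + C1*exp(-3*t) + C2*t*exp(-3*t)

Characteristic equation r² + 6r + 9 = 0 has discriminant (6)² - 4·(9) = 0, so r = -3 is a repeated root.
Hence y_h = (C1 + C2*t)*exp(-3*t).
Try y_p = A*exp(2*t). Substituting into the equation and dividing by exp(2*t) gives A = -2/25, so y_p = -2*exp(2*t)/25.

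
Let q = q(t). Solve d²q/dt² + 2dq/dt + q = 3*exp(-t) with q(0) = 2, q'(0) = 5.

Characteristic equation r² + 2r + 1 = 0 has discriminant (2)² - 4·(1) = 0, so r = -1 is a repeated root.
Hence q_h = (C1 + C2*t)*exp(-t).
Since exp(-t) solves the homogeneous equation (r = -1 is a root of multiplicity 2), multiply the trial by t^2. Try q_p = A*t^2*exp(-t). Substituting into the equation and dividing by exp(-t) gives A = 3/2, so q_p = 3*t^2*exp(-t)/2.
General solution: q = C1*exp(-t) + 3*t^2*exp(-t)/2 + C2*t*exp(-t).
Apply the initial conditions: q(0) = C1 = 2 and q'(0) = C2 - C1 = 5. Solving gives C1 = 2, C2 = 7.

q = 2*exp(-t) + 7*t*exp(-t) + 3*t**2*exp(-t)/2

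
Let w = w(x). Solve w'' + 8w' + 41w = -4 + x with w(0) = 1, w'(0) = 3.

Characteristic equation r² + 8r + 41 = 0 has discriminant (8)² - 4·(41) = -100 < 0, so r = -4 ± 5i.
Hence w_h = C1*cos(5*x)*exp(-4*x) + C2*exp(-4*x)*sin(5*x).
For the particular solution try w_p = A0 + A1*x. Substituting and matching coefficients of each power of x gives A0 = -172/1681, A1 = 1/41, so w_p = -172/1681 + x/41.
General solution: w = -172/1681 + x/41 + C1*cos(5*x)*exp(-4*x) + C2*exp(-4*x)*sin(5*x).
Apply the initial conditions: w(0) = -172/1681 + C1 = 1 and w'(0) = 1/41 - 4*C1 + 5*C2 = 3. Solving gives C1 = 1853/1681, C2 = 12414/8405.

w = -172/1681 + x/41 + 1853*cos(5*x)*exp(-4*x)/1681 + 12414*exp(-4*x)*sin(5*x)/8405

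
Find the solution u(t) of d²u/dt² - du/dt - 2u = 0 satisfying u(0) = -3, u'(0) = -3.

u = -exp(-t) - 2*exp(2*t)

Characteristic equation r² - r - 2 = 0 factors as (r - 2)(r + 1) = 0, so r = 2, -1.
Hence u_h = C1*exp(2*t) + C2*exp(-t).
Apply the initial conditions: u(0) = C1 + C2 = -3 and u'(0) = -C2 + 2*C1 = -3. Solving gives C1 = -2, C2 = -1.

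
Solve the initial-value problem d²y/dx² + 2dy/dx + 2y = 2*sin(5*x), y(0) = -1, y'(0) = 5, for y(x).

Characteristic equation r² + 2r + 2 = 0 has discriminant (2)² - 4·(2) = -4 < 0, so r = -1 ± i.
Hence y_h = C1*cos(x)*exp(-x) + C2*exp(-x)*sin(x).
Try y_p = A*cos(5*x) + B*sin(5*x). Substituting and equating the coefficients of cos(5x) and sin(5x) gives A = -20/629, B = -46/629, so y_p = -46*sin(5*x)/629 - 20*cos(5*x)/629.
General solution: y = -46*sin(5*x)/629 - 20*cos(5*x)/629 + C1*cos(x)*exp(-x) + C2*exp(-x)*sin(x).
Apply the initial conditions: y(0) = -20/629 + C1 = -1 and y'(0) = -230/629 + C2 - C1 = 5. Solving gives C1 = -609/629, C2 = 2766/629.

y = -46*sin(5*x)/629 - 20*cos(5*x)/629 - 609*cos(x)*exp(-x)/629 + 2766*exp(-x)*sin(x)/629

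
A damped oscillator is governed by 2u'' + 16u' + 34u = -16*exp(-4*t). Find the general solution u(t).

Divide through by 2: u'' + 8u' + 17u = -8*exp(-4*t).
Characteristic equation r² + 8r + 17 = 0 has discriminant (8)² - 4·(17) = -4 < 0, so r = -4 ± i.
Hence u_h = C1*cos(t)*exp(-4*t) + C2*exp(-4*t)*sin(t).
Try u_p = A*exp(-4*t). Substituting into the equation and dividing by exp(-4*t) gives A = -8, so u_p = -8*exp(-4*t).

u = -8*exp(-4*t) + C1*cos(t)*exp(-4*t) + C2*exp(-4*t)*sin(t)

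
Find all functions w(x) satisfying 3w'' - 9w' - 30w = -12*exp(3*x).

Divide through by 3: w'' - 3w' - 10w = -4*exp(3*x).
Characteristic equation r² - 3r - 10 = 0 factors as (r - 5)(r + 2) = 0, so r = 5, -2.
Hence w_h = C1*exp(5*x) + C2*exp(-2*x).
Try w_p = A*exp(3*x). Substituting into the equation and dividing by exp(3*x) gives A = 2/5, so w_p = 2*exp(3*x)/5.

w = 2*exp(3*x)/5 + C1*exp(5*x) + C2*exp(-2*x)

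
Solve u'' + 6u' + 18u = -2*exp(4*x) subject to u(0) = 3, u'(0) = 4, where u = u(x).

Characteristic equation r² + 6r + 18 = 0 has discriminant (6)² - 4·(18) = -36 < 0, so r = -3 ± 3i.
Hence u_h = C1*cos(3*x)*exp(-3*x) + C2*exp(-3*x)*sin(3*x).
Try u_p = A*exp(4*x). Substituting into the equation and dividing by exp(4*x) gives A = -1/29, so u_p = -exp(4*x)/29.
General solution: u = -exp(4*x)/29 + C1*cos(3*x)*exp(-3*x) + C2*exp(-3*x)*sin(3*x).
Apply the initial conditions: u(0) = -1/29 + C1 = 3 and u'(0) = -4/29 - 3*C1 + 3*C2 = 4. Solving gives C1 = 88/29, C2 = 128/29.

u = -exp(4*x)/29 + 88*cos(3*x)*exp(-3*x)/29 + 128*exp(-3*x)*sin(3*x)/29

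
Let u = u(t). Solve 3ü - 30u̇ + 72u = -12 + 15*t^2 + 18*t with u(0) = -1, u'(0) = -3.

u = -13/1728 - 81*exp(4*t)/64 + 5*t**2/24 + 59*exp(6*t)/216 + 61*t/144

Divide through by 3: u'' - 10u' + 24u = -4 + 5*t^2 + 6*t.
Characteristic equation r² - 10r + 24 = 0 factors as (r - 6)(r - 4) = 0, so r = 6, 4.
Hence u_h = C1*exp(6*t) + C2*exp(4*t).
For the particular solution try u_p = A0 + A1*t + A2*t^2. Substituting and matching coefficients of each power of t gives A0 = -13/1728, A1 = 61/144, A2 = 5/24, so u_p = -13/1728 + 5*t^2/24 + 61*t/144.
General solution: u = -13/1728 + 5*t^2/24 + 61*t/144 + C1*exp(6*t) + C2*exp(4*t).
Apply the initial conditions: u(0) = -13/1728 + C1 + C2 = -1 and u'(0) = 61/144 + 4*C2 + 6*C1 = -3. Solving gives C1 = 59/216, C2 = -81/64.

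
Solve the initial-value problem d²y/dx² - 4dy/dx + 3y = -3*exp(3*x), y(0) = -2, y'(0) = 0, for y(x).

y = -15*exp(x)/4 + 7*exp(3*x)/4 - 3*x*exp(3*x)/2

Characteristic equation r² - 4r + 3 = 0 factors as (r - 3)(r - 1) = 0, so r = 3, 1.
Hence y_h = C1*exp(3*x) + C2*exp(x).
Since exp(3*x) solves the homogeneous equation (r = 3 is a root of multiplicity 1), multiply the trial by x. Try y_p = A*x*exp(3*x). Substituting into the equation and dividing by exp(3*x) gives A = -3/2, so y_p = -3*x*exp(3*x)/2.
General solution: y = C1*exp(3*x) + C2*exp(x) - 3*x*exp(3*x)/2.
Apply the initial conditions: y(0) = C1 + C2 = -2 and y'(0) = -3/2 + C2 + 3*C1 = 0. Solving gives C1 = 7/4, C2 = -15/4.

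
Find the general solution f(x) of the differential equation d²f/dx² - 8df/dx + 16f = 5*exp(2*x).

Characteristic equation r² - 8r + 16 = 0 has discriminant (-8)² - 4·(16) = 0, so r = 4 is a repeated root.
Hence f_h = (C1 + C2*x)*exp(4*x).
Try f_p = A*exp(2*x). Substituting into the equation and dividing by exp(2*x) gives A = 5/4, so f_p = 5*exp(2*x)/4.

f = 5*exp(2*x)/4 + C1*exp(4*x) + C2*x*exp(4*x)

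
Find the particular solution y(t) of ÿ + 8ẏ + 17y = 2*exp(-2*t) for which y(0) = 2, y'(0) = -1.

Characteristic equation r² + 8r + 17 = 0 has discriminant (8)² - 4·(17) = -4 < 0, so r = -4 ± i.
Hence y_h = C1*cos(t)*exp(-4*t) + C2*exp(-4*t)*sin(t).
Try y_p = A*exp(-2*t). Substituting into the equation and dividing by exp(-2*t) gives A = 2/5, so y_p = 2*exp(-2*t)/5.
General solution: y = 2*exp(-2*t)/5 + C1*cos(t)*exp(-4*t) + C2*exp(-4*t)*sin(t).
Apply the initial conditions: y(0) = 2/5 + C1 = 2 and y'(0) = -4/5 + C2 - 4*C1 = -1. Solving gives C1 = 8/5, C2 = 31/5.

y = 2*exp(-2*t)/5 + 8*cos(t)*exp(-4*t)/5 + 31*exp(-4*t)*sin(t)/5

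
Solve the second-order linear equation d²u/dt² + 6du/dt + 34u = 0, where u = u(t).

Characteristic equation r² + 6r + 34 = 0 has discriminant (6)² - 4·(34) = -100 < 0, so r = -3 ± 5i.
Hence u_h = C1*cos(5*t)*exp(-3*t) + C2*exp(-3*t)*sin(5*t).

u = C1*cos(5*t)*exp(-3*t) + C2*exp(-3*t)*sin(5*t)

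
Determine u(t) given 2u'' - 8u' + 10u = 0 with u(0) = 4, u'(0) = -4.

u = -12*exp(2*t)*sin(t) + 4*cos(t)*exp(2*t)

Divide through by 2: u'' - 4u' + 5u = 0.
Characteristic equation r² - 4r + 5 = 0 has discriminant (-4)² - 4·(5) = -4 < 0, so r = 2 ± i.
Hence u_h = C1*cos(t)*exp(2*t) + C2*exp(2*t)*sin(t).
Apply the initial conditions: u(0) = C1 = 4 and u'(0) = C2 + 2*C1 = -4. Solving gives C1 = 4, C2 = -12.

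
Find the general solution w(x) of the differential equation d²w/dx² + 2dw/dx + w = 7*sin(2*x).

Characteristic equation r² + 2r + 1 = 0 has discriminant (2)² - 4·(1) = 0, so r = -1 is a repeated root.
Hence w_h = (C1 + C2*x)*exp(-x).
Try w_p = A*cos(2*x) + B*sin(2*x). Substituting and equating the coefficients of cos(2x) and sin(2x) gives A = -28/25, B = -21/25, so w_p = -28*cos(2*x)/25 - 21*sin(2*x)/25.

w = -28*cos(2*x)/25 - 21*sin(2*x)/25 + C1*exp(-x) + C2*x*exp(-x)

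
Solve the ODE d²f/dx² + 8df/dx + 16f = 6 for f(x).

f = 3/8 + C1*exp(-4*x) + C2*x*exp(-4*x)

Characteristic equation r² + 8r + 16 = 0 has discriminant (8)² - 4·(16) = 0, so r = -4 is a repeated root.
Hence f_h = (C1 + C2*x)*exp(-4*x).
For the particular solution try f_p = A0. Substituting and matching coefficients of each power of x gives A0 = 3/8, so f_p = 3/8.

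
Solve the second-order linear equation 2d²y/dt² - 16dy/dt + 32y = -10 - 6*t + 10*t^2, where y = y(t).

y = -37/128 + t/8 + 5*t**2/16 + C1*exp(4*t) + C2*t*exp(4*t)

Divide through by 2: y'' - 8y' + 16y = -5 - 3*t + 5*t^2.
Characteristic equation r² - 8r + 16 = 0 has discriminant (-8)² - 4·(16) = 0, so r = 4 is a repeated root.
Hence y_h = (C1 + C2*t)*exp(4*t).
For the particular solution try y_p = A0 + A1*t + A2*t^2. Substituting and matching coefficients of each power of t gives A0 = -37/128, A1 = 1/8, A2 = 5/16, so y_p = -37/128 + t/8 + 5*t^2/16.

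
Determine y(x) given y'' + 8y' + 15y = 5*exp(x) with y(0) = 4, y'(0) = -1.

y = -61*exp(-5*x)/12 + 5*exp(x)/24 + 71*exp(-3*x)/8

Characteristic equation r² + 8r + 15 = 0 factors as (r + 5)(r + 3) = 0, so r = -5, -3.
Hence y_h = C1*exp(-5*x) + C2*exp(-3*x).
Try y_p = A*exp(x). Substituting into the equation and dividing by exp(x) gives A = 5/24, so y_p = 5*exp(x)/24.
General solution: y = 5*exp(x)/24 + C1*exp(-5*x) + C2*exp(-3*x).
Apply the initial conditions: y(0) = 5/24 + C1 + C2 = 4 and y'(0) = 5/24 - 5*C1 - 3*C2 = -1. Solving gives C1 = -61/12, C2 = 71/8.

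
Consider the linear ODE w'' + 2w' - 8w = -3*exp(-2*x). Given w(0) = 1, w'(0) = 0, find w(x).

w = exp(-4*x)/12 + 3*exp(-2*x)/8 + 13*exp(2*x)/24

Characteristic equation r² + 2r - 8 = 0 factors as (r + 4)(r - 2) = 0, so r = -4, 2.
Hence w_h = C1*exp(-4*x) + C2*exp(2*x).
Try w_p = A*exp(-2*x). Substituting into the equation and dividing by exp(-2*x) gives A = 3/8, so w_p = 3*exp(-2*x)/8.
General solution: w = 3*exp(-2*x)/8 + C1*exp(-4*x) + C2*exp(2*x).
Apply the initial conditions: w(0) = 3/8 + C1 + C2 = 1 and w'(0) = -3/4 - 4*C1 + 2*C2 = 0. Solving gives C1 = 1/12, C2 = 13/24.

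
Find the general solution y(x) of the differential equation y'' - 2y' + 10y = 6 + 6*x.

y = 18/25 + 3*x/5 + C1*cos(3*x)*exp(x) + C2*exp(x)*sin(3*x)

Characteristic equation r² - 2r + 10 = 0 has discriminant (-2)² - 4·(10) = -36 < 0, so r = 1 ± 3i.
Hence y_h = C1*cos(3*x)*exp(x) + C2*exp(x)*sin(3*x).
For the particular solution try y_p = A0 + A1*x. Substituting and matching coefficients of each power of x gives A0 = 18/25, A1 = 3/5, so y_p = 18/25 + 3*x/5.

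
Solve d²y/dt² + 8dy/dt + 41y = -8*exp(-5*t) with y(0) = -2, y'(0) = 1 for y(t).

Characteristic equation r² + 8r + 41 = 0 has discriminant (8)² - 4·(41) = -100 < 0, so r = -4 ± 5i.
Hence y_h = C1*cos(5*t)*exp(-4*t) + C2*exp(-4*t)*sin(5*t).
Try y_p = A*exp(-5*t). Substituting into the equation and dividing by exp(-5*t) gives A = -4/13, so y_p = -4*exp(-5*t)/13.
General solution: y = -4*exp(-5*t)/13 + C1*cos(5*t)*exp(-4*t) + C2*exp(-4*t)*sin(5*t).
Apply the initial conditions: y(0) = -4/13 + C1 = -2 and y'(0) = 20/13 - 4*C1 + 5*C2 = 1. Solving gives C1 = -22/13, C2 = -19/13.

y = -4*exp(-5*t)/13 - 22*cos(5*t)*exp(-4*t)/13 - 19*exp(-4*t)*sin(5*t)/13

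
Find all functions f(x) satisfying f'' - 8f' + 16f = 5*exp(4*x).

f = C1*exp(4*x) + 5*x**2*exp(4*x)/2 + C2*x*exp(4*x)

Characteristic equation r² - 8r + 16 = 0 has discriminant (-8)² - 4·(16) = 0, so r = 4 is a repeated root.
Hence f_h = (C1 + C2*x)*exp(4*x).
Since exp(4*x) solves the homogeneous equation (r = 4 is a root of multiplicity 2), multiply the trial by x^2. Try f_p = A*x^2*exp(4*x). Substituting into the equation and dividing by exp(4*x) gives A = 5/2, so f_p = 5*x^2*exp(4*x)/2.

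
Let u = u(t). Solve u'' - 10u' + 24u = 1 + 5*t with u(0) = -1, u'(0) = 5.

u = 37/288 - 185*exp(4*t)/32 + 5*t/24 + 335*exp(6*t)/72

Characteristic equation r² - 10r + 24 = 0 factors as (r - 6)(r - 4) = 0, so r = 6, 4.
Hence u_h = C1*exp(6*t) + C2*exp(4*t).
For the particular solution try u_p = A0 + A1*t. Substituting and matching coefficients of each power of t gives A0 = 37/288, A1 = 5/24, so u_p = 37/288 + 5*t/24.
General solution: u = 37/288 + 5*t/24 + C1*exp(6*t) + C2*exp(4*t).
Apply the initial conditions: u(0) = 37/288 + C1 + C2 = -1 and u'(0) = 5/24 + 4*C2 + 6*C1 = 5. Solving gives C1 = 335/72, C2 = -185/32.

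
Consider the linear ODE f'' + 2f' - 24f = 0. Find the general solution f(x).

Characteristic equation r² + 2r - 24 = 0 factors as (r - 4)(r + 6) = 0, so r = 4, -6.
Hence f_h = C1*exp(4*x) + C2*exp(-6*x).

f = C1*exp(4*x) + C2*exp(-6*x)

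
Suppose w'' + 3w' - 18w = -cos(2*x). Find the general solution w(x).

w = -3*sin(2*x)/260 + 11*cos(2*x)/260 + C1*exp(-6*x) + C2*exp(3*x)

Characteristic equation r² + 3r - 18 = 0 factors as (r + 6)(r - 3) = 0, so r = -6, 3.
Hence w_h = C1*exp(-6*x) + C2*exp(3*x).
Try w_p = A*cos(2*x) + B*sin(2*x). Substituting and equating the coefficients of cos(2x) and sin(2x) gives A = 11/260, B = -3/260, so w_p = -3*sin(2*x)/260 + 11*cos(2*x)/260.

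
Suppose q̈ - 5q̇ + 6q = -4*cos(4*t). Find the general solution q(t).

Characteristic equation r² - 5r + 6 = 0 factors as (r - 3)(r - 2) = 0, so r = 3, 2.
Hence q_h = C1*exp(3*t) + C2*exp(2*t).
Try q_p = A*cos(4*t) + B*sin(4*t). Substituting and equating the coefficients of cos(4t) and sin(4t) gives A = 2/25, B = 4/25, so q_p = 2*cos(4*t)/25 + 4*sin(4*t)/25.

q = 2*cos(4*t)/25 + 4*sin(4*t)/25 + C1*exp(3*t) + C2*exp(2*t)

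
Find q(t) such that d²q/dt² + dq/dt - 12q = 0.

q = C1*exp(3*t) + C2*exp(-4*t)

Characteristic equation r² + r - 12 = 0 factors as (r - 3)(r + 4) = 0, so r = 3, -4.
Hence q_h = C1*exp(3*t) + C2*exp(-4*t).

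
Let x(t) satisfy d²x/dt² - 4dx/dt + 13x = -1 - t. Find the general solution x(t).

x = -17/169 - t/13 + C1*cos(3*t)*exp(2*t) + C2*exp(2*t)*sin(3*t)

Characteristic equation r² - 4r + 13 = 0 has discriminant (-4)² - 4·(13) = -36 < 0, so r = 2 ± 3i.
Hence x_h = C1*cos(3*t)*exp(2*t) + C2*exp(2*t)*sin(3*t).
For the particular solution try x_p = A0 + A1*t. Substituting and matching coefficients of each power of t gives A0 = -17/169, A1 = -1/13, so x_p = -17/169 - t/13.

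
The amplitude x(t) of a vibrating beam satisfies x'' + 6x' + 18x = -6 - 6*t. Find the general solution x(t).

x = -2/9 - t/3 + C1*cos(3*t)*exp(-3*t) + C2*exp(-3*t)*sin(3*t)

Characteristic equation r² + 6r + 18 = 0 has discriminant (6)² - 4·(18) = -36 < 0, so r = -3 ± 3i.
Hence x_h = C1*cos(3*t)*exp(-3*t) + C2*exp(-3*t)*sin(3*t).
For the particular solution try x_p = A0 + A1*t. Substituting and matching coefficients of each power of t gives A0 = -2/9, A1 = -1/3, so x_p = -2/9 - t/3.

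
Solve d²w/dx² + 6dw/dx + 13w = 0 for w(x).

Characteristic equation r² + 6r + 13 = 0 has discriminant (6)² - 4·(13) = -16 < 0, so r = -3 ± 2i.
Hence w_h = C1*cos(2*x)*exp(-3*x) + C2*exp(-3*x)*sin(2*x).

w = C1*cos(2*x)*exp(-3*x) + C2*exp(-3*x)*sin(2*x)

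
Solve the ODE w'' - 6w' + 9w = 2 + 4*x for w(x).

w = 14/27 + 4*x/9 + C1*exp(3*x) + C2*x*exp(3*x)

Characteristic equation r² - 6r + 9 = 0 has discriminant (-6)² - 4·(9) = 0, so r = 3 is a repeated root.
Hence w_h = (C1 + C2*x)*exp(3*x).
For the particular solution try w_p = A0 + A1*x. Substituting and matching coefficients of each power of x gives A0 = 14/27, A1 = 4/9, so w_p = 14/27 + 4*x/9.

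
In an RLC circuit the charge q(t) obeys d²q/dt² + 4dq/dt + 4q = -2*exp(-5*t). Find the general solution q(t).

Characteristic equation r² + 4r + 4 = 0 has discriminant (4)² - 4·(4) = 0, so r = -2 is a repeated root.
Hence q_h = (C1 + C2*t)*exp(-2*t).
Try q_p = A*exp(-5*t). Substituting into the equation and dividing by exp(-5*t) gives A = -2/9, so q_p = -2*exp(-5*t)/9.

q = -2*exp(-5*t)/9 + C1*exp(-2*t) + C2*t*exp(-2*t)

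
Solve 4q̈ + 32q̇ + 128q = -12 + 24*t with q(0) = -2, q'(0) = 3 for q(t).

Divide through by 4: q'' + 8q' + 32q = -3 + 6*t.
Characteristic equation r² + 8r + 32 = 0 has discriminant (8)² - 4·(32) = -64 < 0, so r = -4 ± 4i.
Hence q_h = C1*cos(4*t)*exp(-4*t) + C2*exp(-4*t)*sin(4*t).
For the particular solution try q_p = A0 + A1*t. Substituting and matching coefficients of each power of t gives A0 = -9/64, A1 = 3/16, so q_p = -9/64 + 3*t/16.
General solution: q = -9/64 + 3*t/16 + C1*cos(4*t)*exp(-4*t) + C2*exp(-4*t)*sin(4*t).
Apply the initial conditions: q(0) = -9/64 + C1 = -2 and q'(0) = 3/16 - 4*C1 + 4*C2 = 3. Solving gives C1 = -119/64, C2 = -37/32.

q = -9/64 + 3*t/16 - 119*cos(4*t)*exp(-4*t)/64 - 37*exp(-4*t)*sin(4*t)/32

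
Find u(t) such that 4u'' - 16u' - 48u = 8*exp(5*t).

Divide through by 4: u'' - 4u' - 12u = 2*exp(5*t).
Characteristic equation r² - 4r - 12 = 0 factors as (r - 6)(r + 2) = 0, so r = 6, -2.
Hence u_h = C1*exp(6*t) + C2*exp(-2*t).
Try u_p = A*exp(5*t). Substituting into the equation and dividing by exp(5*t) gives A = -2/7, so u_p = -2*exp(5*t)/7.

u = -2*exp(5*t)/7 + C1*exp(6*t) + C2*exp(-2*t)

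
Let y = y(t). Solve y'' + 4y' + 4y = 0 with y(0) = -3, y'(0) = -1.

y = -3*exp(-2*t) - 7*t*exp(-2*t)

Characteristic equation r² + 4r + 4 = 0 has discriminant (4)² - 4·(4) = 0, so r = -2 is a repeated root.
Hence y_h = (C1 + C2*t)*exp(-2*t).
Apply the initial conditions: y(0) = C1 = -3 and y'(0) = C2 - 2*C1 = -1. Solving gives C1 = -3, C2 = -7.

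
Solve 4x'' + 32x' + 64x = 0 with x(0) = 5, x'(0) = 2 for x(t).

Divide through by 4: x'' + 8x' + 16x = 0.
Characteristic equation r² + 8r + 16 = 0 has discriminant (8)² - 4·(16) = 0, so r = -4 is a repeated root.
Hence x_h = (C1 + C2*t)*exp(-4*t).
Apply the initial conditions: x(0) = C1 = 5 and x'(0) = C2 - 4*C1 = 2. Solving gives C1 = 5, C2 = 22.

x = 5*exp(-4*t) + 22*t*exp(-4*t)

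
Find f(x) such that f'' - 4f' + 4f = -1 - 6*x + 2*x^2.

f = -1 + x**2/2 - x/2 + C1*exp(2*x) + C2*x*exp(2*x)

Characteristic equation r² - 4r + 4 = 0 has discriminant (-4)² - 4·(4) = 0, so r = 2 is a repeated root.
Hence f_h = (C1 + C2*x)*exp(2*x).
For the particular solution try f_p = A0 + A1*x + A2*x^2. Substituting and matching coefficients of each power of x gives A0 = -1, A1 = -1/2, A2 = 1/2, so f_p = -1 + x^2/2 - x/2.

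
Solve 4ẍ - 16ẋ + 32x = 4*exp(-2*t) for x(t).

x = exp(-2*t)/20 + C1*cos(2*t)*exp(2*t) + C2*exp(2*t)*sin(2*t)

Divide through by 4: x'' - 4x' + 8x = exp(-2*t).
Characteristic equation r² - 4r + 8 = 0 has discriminant (-4)² - 4·(8) = -16 < 0, so r = 2 ± 2i.
Hence x_h = C1*cos(2*t)*exp(2*t) + C2*exp(2*t)*sin(2*t).
Try x_p = A*exp(-2*t). Substituting into the equation and dividing by exp(-2*t) gives A = 1/20, so x_p = exp(-2*t)/20.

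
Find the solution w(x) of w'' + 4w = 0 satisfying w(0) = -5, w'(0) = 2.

Characteristic equation r² + 4 = 0 has discriminant (0)² - 4·(4) = -16 < 0, so r = ± 2i.
Hence w_h = C1*cos(2*x) + C2*sin(2*x).
Apply the initial conditions: w(0) = C1 = -5 and w'(0) = 2*C2 = 2. Solving gives C1 = -5, C2 = 1.

w = -5*cos(2*x) + sin(2*x)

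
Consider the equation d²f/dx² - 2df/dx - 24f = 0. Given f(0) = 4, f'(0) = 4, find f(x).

Characteristic equation r² - 2r - 24 = 0 factors as (r - 6)(r + 4) = 0, so r = 6, -4.
Hence f_h = C1*exp(6*x) + C2*exp(-4*x).
Apply the initial conditions: f(0) = C1 + C2 = 4 and f'(0) = -4*C2 + 6*C1 = 4. Solving gives C1 = 2, C2 = 2.

f = 2*exp(-4*x) + 2*exp(6*x)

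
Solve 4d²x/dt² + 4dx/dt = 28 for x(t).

x = C2 + 7*t + C1*exp(-t)

Divide through by 4: x'' + x' = 7.
Characteristic equation r² + r = 0 factors as (r + 1)r = 0, so r = -1, 0.
Hence x_h = C1*exp(-t) + C2.
Since 1 solves the homogeneous equation (r = 0 is a root of multiplicity 1), multiply the trial by t. Try x_p = A*t. Substituting into the equation and dividing by 1 gives A = 7, so x_p = 7*t.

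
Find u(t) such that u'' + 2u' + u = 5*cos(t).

Characteristic equation r² + 2r + 1 = 0 has discriminant (2)² - 4·(1) = 0, so r = -1 is a repeated root.
Hence u_h = (C1 + C2*t)*exp(-t).
Try u_p = A*cos(t) + B*sin(t). Substituting and equating the coefficients of cos(t) and sin(t) gives A = 0, B = 5/2, so u_p = 5*sin(t)/2.

u = 5*sin(t)/2 + C1*exp(-t) + C2*t*exp(-t)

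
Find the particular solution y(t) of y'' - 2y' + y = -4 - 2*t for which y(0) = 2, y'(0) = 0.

Characteristic equation r² - 2r + 1 = 0 has discriminant (-2)² - 4·(1) = 0, so r = 1 is a repeated root.
Hence y_h = (C1 + C2*t)*exp(t).
For the particular solution try y_p = A0 + A1*t. Substituting and matching coefficients of each power of t gives A0 = -8, A1 = -2, so y_p = -8 - 2*t.
General solution: y = -8 - 2*t + C1*exp(t) + C2*t*exp(t).
Apply the initial conditions: y(0) = -8 + C1 = 2 and y'(0) = -2 + C1 + C2 = 0. Solving gives C1 = 10, C2 = -8.

y = -8 - 2*t + 10*exp(t) - 8*t*exp(t)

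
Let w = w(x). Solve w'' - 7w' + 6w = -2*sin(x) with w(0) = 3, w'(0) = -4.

w = -261*exp(6*x)/185 - 7*cos(x)/37 - 5*sin(x)/37 + 23*exp(x)/5

Characteristic equation r² - 7r + 6 = 0 factors as (r - 1)(r - 6) = 0, so r = 1, 6.
Hence w_h = C1*exp(x) + C2*exp(6*x).
Try w_p = A*cos(x) + B*sin(x). Substituting and equating the coefficients of cos(x) and sin(x) gives A = -7/37, B = -5/37, so w_p = -7*cos(x)/37 - 5*sin(x)/37.
General solution: w = -7*cos(x)/37 - 5*sin(x)/37 + C1*exp(x) + C2*exp(6*x).
Apply the initial conditions: w(0) = -7/37 + C1 + C2 = 3 and w'(0) = -5/37 + C1 + 6*C2 = -4. Solving gives C1 = 23/5, C2 = -261/185.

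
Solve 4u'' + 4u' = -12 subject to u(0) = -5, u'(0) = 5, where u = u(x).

Divide through by 4: u'' + u' = -3.
Characteristic equation r² + r = 0 factors as (r + 1)r = 0, so r = -1, 0.
Hence u_h = C1*exp(-x) + C2.
Since 0 is a characteristic root (multiplicity 1), multiply the polynomial trial by x: try u_p = A0*x. Substituting and matching coefficients of each power of x gives A0 = -3, so u_p = -3*x.
General solution: u = C2 - 3*x + C1*exp(-x).
Apply the initial conditions: u(0) = C1 + C2 = -5 and u'(0) = -3 - C1 = 5. Solving gives C1 = -8, C2 = 3.

u = 3 - 8*exp(-x) - 3*x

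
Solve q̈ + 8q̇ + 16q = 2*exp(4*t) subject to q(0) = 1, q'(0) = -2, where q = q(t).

q = exp(4*t)/32 + 31*exp(-4*t)/32 + 7*t*exp(-4*t)/4

Characteristic equation r² + 8r + 16 = 0 has discriminant (8)² - 4·(16) = 0, so r = -4 is a repeated root.
Hence q_h = (C1 + C2*t)*exp(-4*t).
Try q_p = A*exp(4*t). Substituting into the equation and dividing by exp(4*t) gives A = 1/32, so q_p = exp(4*t)/32.
General solution: q = exp(4*t)/32 + C1*exp(-4*t) + C2*t*exp(-4*t).
Apply the initial conditions: q(0) = 1/32 + C1 = 1 and q'(0) = 1/8 + C2 - 4*C1 = -2. Solving gives C1 = 31/32, C2 = 7/4.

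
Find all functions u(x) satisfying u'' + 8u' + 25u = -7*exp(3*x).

u = -7*exp(3*x)/58 + C1*cos(3*x)*exp(-4*x) + C2*exp(-4*x)*sin(3*x)

Characteristic equation r² + 8r + 25 = 0 has discriminant (8)² - 4·(25) = -36 < 0, so r = -4 ± 3i.
Hence u_h = C1*cos(3*x)*exp(-4*x) + C2*exp(-4*x)*sin(3*x).
Try u_p = A*exp(3*x). Substituting into the equation and dividing by exp(3*x) gives A = -7/58, so u_p = -7*exp(3*x)/58.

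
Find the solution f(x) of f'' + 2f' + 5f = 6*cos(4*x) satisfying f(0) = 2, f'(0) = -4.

f = -66*cos(4*x)/185 + 48*sin(4*x)/185 - 248*exp(-x)*sin(2*x)/185 + 436*cos(2*x)*exp(-x)/185

Characteristic equation r² + 2r + 5 = 0 has discriminant (2)² - 4·(5) = -16 < 0, so r = -1 ± 2i.
Hence f_h = C1*cos(2*x)*exp(-x) + C2*exp(-x)*sin(2*x).
Try f_p = A*cos(4*x) + B*sin(4*x). Substituting and equating the coefficients of cos(4x) and sin(4x) gives A = -66/185, B = 48/185, so f_p = -66*cos(4*x)/185 + 48*sin(4*x)/185.
General solution: f = -66*cos(4*x)/185 + 48*sin(4*x)/185 + C1*cos(2*x)*exp(-x) + C2*exp(-x)*sin(2*x).
Apply the initial conditions: f(0) = -66/185 + C1 = 2 and f'(0) = 192/185 - C1 + 2*C2 = -4. Solving gives C1 = 436/185, C2 = -248/185.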